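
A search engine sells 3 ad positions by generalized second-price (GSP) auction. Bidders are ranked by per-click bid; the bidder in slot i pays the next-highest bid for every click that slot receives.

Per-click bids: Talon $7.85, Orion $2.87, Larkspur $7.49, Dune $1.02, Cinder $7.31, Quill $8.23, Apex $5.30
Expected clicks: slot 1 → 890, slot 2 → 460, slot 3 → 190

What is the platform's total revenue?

Ranked by bid: $8.23 (Quill) > $7.85 (Talon) > $7.49 (Larkspur) > $7.31 (Cinder) > …
Slot 1: Quill pays $7.85 × 890 = $6986.50
Slot 2: Talon pays $7.49 × 460 = $3445.40
Slot 3: Larkspur pays $7.31 × 190 = $1388.90
Total = $11820.80

Total revenue: $11820.80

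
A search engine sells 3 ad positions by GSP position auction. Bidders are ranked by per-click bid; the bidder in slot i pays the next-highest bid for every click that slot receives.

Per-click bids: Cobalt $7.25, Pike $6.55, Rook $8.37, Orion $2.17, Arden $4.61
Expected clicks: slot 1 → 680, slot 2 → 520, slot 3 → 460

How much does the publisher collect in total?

Total revenue: $10456.60

Ranked by bid: $8.37 (Rook) > $7.25 (Cobalt) > $6.55 (Pike) > $4.61 (Arden) > …
Slot 1: Rook pays $7.25 × 680 = $4930.00
Slot 2: Cobalt pays $6.55 × 520 = $3406.00
Slot 3: Pike pays $4.61 × 460 = $2120.60
Total = $10456.60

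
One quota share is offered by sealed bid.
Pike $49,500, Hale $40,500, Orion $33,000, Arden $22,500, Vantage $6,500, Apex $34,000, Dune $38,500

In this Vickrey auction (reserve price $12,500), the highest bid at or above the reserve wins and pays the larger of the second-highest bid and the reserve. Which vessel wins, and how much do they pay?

Sorting bids: 49,500 (Pike) > 40,500 (Hale) > 38,500 (Dune) > 34,000 (Apex) > 33,000 (Orion) > 22,500 (Arden) > …
Highest eligible bid: Pike at $49,500.
max(second-highest $40,500, reserve $12,500) = $40,500; the reserve does not bind.

Pike pays $40,500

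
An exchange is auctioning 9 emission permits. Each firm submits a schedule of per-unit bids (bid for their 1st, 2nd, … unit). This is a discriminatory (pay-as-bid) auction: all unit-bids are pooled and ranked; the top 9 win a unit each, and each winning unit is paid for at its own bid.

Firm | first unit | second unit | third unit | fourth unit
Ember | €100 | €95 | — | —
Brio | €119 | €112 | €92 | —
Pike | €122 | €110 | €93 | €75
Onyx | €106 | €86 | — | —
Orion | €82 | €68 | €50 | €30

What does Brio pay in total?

Brio pays €323

Merging the schedules and taking the best 9: 122 (Pike-1), 119 (Brio-1), 112 (Brio-2), 110 (Pike-2), 106 (Onyx-1), 100 (Ember-1), 95 (Ember-2), 93 (Pike-3), 92 (Brio-3)
Next rejected bid: €86 (not a price — pay-as-bid).
Brio's winning unit-bids: 119 + 112 + 92 = €323.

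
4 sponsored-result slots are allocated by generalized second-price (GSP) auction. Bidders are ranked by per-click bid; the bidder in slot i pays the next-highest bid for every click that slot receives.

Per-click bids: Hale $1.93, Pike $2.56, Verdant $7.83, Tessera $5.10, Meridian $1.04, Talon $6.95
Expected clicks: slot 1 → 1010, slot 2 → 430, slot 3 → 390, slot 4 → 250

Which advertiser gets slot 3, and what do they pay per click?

Ranked by bid: $7.83 (Verdant) > $6.95 (Talon) > $5.10 (Tessera) > $2.56 (Pike) > $1.93 (Hale) > …
Slot 3 goes to the third-ranked bidder, Tessera, who pays the next bid down: $2.56/click.

Tessera; $2.56 per click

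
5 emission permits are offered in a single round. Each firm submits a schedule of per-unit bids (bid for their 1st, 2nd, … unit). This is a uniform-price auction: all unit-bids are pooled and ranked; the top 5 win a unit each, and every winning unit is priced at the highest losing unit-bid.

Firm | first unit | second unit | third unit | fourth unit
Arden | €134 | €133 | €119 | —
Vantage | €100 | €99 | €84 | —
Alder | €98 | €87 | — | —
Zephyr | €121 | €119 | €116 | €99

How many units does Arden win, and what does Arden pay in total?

Arden: 3 units, pays €348

Pooled unit-bids ranked (top 5): 134 (Arden-1), 133 (Arden-2), 121 (Zephyr-1), 119 (Arden-3), 119 (Zephyr-2)
Highest rejected unit-bid = €116.
Arden wins 3 unit(s) at €116 each.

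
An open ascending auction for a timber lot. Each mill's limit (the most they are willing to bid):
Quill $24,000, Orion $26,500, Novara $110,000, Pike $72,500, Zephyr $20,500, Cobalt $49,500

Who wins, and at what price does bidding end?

Novara wins at $72,500

Limits ranked: 110,000 (Novara) > 72,500 (Pike) > 49,500 (Cobalt) > 26,500 (Orion) > 24,000 (Quill) > 20,500 (Zephyr)
Pike is the last rival to drop out, at $72,500; Novara remains and wins at that price.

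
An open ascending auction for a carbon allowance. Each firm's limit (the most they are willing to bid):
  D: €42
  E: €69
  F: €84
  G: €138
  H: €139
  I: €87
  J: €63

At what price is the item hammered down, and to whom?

Sorting limits: 139 (H) > 138 (G) > 87 (I) > 84 (F) > 69 (E) > 63 (J) > …
G is the last rival to drop out, at €138; H remains and wins at that price.

H wins at €138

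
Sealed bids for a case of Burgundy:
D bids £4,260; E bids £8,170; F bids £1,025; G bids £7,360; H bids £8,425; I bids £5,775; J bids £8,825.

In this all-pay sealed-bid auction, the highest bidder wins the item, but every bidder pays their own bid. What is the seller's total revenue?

Total revenue: £43,840

Bids ranked: 8,825 (J) > 8,425 (H) > 8,170 (E) > 7,360 (G) > 5,775 (I) > 4,260 (D) > …
J wins with the top bid; all bids are sunk regardless.
Every bidder forfeits their bid regardless of winning.
Revenue = 4,260 + 8,170 + 1,025 + 7,360 + 8,425 + 5,775 + 8,825 = £43,840.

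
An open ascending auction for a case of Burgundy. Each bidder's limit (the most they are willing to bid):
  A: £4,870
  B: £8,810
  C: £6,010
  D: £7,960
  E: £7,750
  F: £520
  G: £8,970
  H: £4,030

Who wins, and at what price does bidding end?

Sorting limits: 8,970 (G) > 8,810 (B) > 7,960 (D) > 7,750 (E) > 6,010 (C) > 4,870 (A) > …
Once the price passes £8,810, only G is left; the hammer falls at B's limit of £8,810.

G wins at £8,810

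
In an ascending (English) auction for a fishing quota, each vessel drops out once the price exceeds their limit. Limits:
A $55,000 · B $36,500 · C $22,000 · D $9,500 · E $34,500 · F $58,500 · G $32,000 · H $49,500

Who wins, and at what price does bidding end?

Ascending (English) auction: the price rises until one bidder remains; the winner pays the price at which the last rival dropped out.
Limits ranked: 58,500 (F) > 55,000 (A) > 49,500 (H) > 36,500 (B) > 34,500 (E) > 32,000 (G) > …
A is the last rival to drop out, at $55,000; F remains and wins at that price.

F wins at $55,000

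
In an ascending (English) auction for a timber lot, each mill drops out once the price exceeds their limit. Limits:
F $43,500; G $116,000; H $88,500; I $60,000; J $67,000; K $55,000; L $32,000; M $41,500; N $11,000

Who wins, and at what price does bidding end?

G wins at $88,500

Rule: the price rises until one bidder remains; the winner pays the price at which the last rival dropped out.
Limits in order: 116,000 (G) > 88,500 (H) > 67,000 (J) > 60,000 (I) > 55,000 (K) > 43,500 (F) > …
Bidding ends when H exits at $88,500; G takes it.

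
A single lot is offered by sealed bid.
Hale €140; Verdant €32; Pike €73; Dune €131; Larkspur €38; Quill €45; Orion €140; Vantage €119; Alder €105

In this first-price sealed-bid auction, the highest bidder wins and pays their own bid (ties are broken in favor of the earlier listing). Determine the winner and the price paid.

Bids ranked: 140 (Hale) > 140 (Orion) > 131 (Dune) > 119 (Vantage) > 105 (Alder) > 73 (Pike) > …
Hale and Orion tie at €140; tie-break gives it to Hale.
Hale has the highest bid and pays exactly that: €140.

Hale pays €140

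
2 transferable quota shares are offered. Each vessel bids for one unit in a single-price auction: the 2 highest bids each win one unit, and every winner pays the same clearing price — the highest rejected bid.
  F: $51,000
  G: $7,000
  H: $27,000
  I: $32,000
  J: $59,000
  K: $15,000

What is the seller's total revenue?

Total revenue: $64,000

Ordering the bids: 59,000 (J), 51,000 (F), 32,000 (I), 27,000 (H), …
Top 2: J, F.
Highest unsuccessful bid: $32,000 → clearing price.
Total revenue = 2 × $32,000 = $64,000.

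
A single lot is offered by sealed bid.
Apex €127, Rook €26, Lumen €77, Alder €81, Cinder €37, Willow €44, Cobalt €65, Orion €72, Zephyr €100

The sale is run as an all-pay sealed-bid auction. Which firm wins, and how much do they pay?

Apex pays €127

All-pay sealed-bid auction: the highest bidder wins the item, but every bidder pays their own bid.
Bids in order: 127 (Apex) > 100 (Zephyr) > 81 (Alder) > 77 (Lumen) > 72 (Orion) > 65 (Cobalt) > …
Apex wins with the top bid; all bids are sunk regardless.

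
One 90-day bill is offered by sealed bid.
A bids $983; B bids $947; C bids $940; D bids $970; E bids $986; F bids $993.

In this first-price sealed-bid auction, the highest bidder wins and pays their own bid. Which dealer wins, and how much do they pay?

Bids in order: 993 (F) > 986 (E) > 983 (A) > 970 (D) > 947 (B) > 940 (C)
First-price: F pays what they bid, $993.

F pays $993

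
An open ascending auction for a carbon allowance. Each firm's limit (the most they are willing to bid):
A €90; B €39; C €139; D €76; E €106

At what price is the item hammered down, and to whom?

Limits in order: 139 (C) > 106 (E) > 90 (A) > 76 (D) > 39 (B)
E is the last rival to drop out, at €106; C remains and wins at that price.

C wins at €106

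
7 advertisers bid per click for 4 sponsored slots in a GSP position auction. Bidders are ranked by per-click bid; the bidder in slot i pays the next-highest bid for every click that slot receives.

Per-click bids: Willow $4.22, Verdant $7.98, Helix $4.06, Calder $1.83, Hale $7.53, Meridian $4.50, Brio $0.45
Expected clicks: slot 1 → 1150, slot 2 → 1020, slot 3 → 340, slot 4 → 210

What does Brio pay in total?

Sorting advertisers: $7.98 (Verdant) > $7.53 (Hale) > $4.50 (Meridian) > $4.22 (Willow) > $4.06 (Helix) > …
Brio ranks below slot 4 → no slot, pays nothing.

Brio pays $0.00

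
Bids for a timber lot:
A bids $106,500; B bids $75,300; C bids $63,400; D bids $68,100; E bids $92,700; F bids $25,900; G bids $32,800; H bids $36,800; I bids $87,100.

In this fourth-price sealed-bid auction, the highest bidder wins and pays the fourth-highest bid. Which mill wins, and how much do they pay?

A pays $75,300

Fourth-price sealed-bid auction: the highest bidder wins and pays the fourth-highest bid.
Bids ranked: 106,500 (A) > 92,700 (E) > 87,100 (I) > 75,300 (B) > 68,100 (D) > 63,400 (C) > …
A is highest; pays the fourth-highest bid, $75,300.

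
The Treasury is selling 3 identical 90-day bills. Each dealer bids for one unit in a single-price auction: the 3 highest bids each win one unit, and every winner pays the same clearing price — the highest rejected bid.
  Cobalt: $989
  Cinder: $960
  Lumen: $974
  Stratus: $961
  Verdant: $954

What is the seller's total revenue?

Total revenue: $2,880

Sorting: 989 (Cobalt), 974 (Lumen), 961 (Stratus), 960 (Cinder), 954 (Verdant)
The 3 highest are Cobalt, Lumen, Stratus.
Clearing price = highest rejected bid = $960.
Total revenue = 3 × $960 = $2,880.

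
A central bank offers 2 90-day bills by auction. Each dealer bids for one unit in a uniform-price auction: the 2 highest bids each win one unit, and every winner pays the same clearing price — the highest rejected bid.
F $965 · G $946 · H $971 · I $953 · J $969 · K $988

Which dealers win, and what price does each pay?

Ordering the bids: 988 (K), 971 (H), 969 (J), 965 (F), …
The 2 highest are K, H.
Highest unsuccessful bid: $969 → clearing price.

K, H; each pays $969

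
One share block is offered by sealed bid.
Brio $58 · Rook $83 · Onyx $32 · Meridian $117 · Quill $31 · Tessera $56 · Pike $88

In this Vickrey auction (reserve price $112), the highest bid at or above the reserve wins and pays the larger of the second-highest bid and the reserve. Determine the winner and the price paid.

Meridian pays $112

Bids ranked: 117 (Meridian) > 88 (Pike) > 83 (Rook) > 58 (Brio) > 56 (Tessera) > 32 (Onyx) > …
Meridian has the top bid at or above the reserve ($117).
Second-highest bid $88 is below the reserve $112, so the reserve binds → payment $112.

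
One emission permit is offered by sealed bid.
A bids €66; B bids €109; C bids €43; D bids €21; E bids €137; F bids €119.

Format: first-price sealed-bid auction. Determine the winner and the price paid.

Bids in order: 137 (E) > 119 (F) > 109 (B) > 66 (A) > 43 (C) > 21 (D)
First-price: E pays what they bid, €137.

E pays €137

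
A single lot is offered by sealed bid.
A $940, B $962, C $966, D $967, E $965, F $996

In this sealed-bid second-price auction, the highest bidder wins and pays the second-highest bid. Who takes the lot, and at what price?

F pays $967

Bids in order: 996 (F) > 967 (D) > 966 (C) > 965 (E) > 962 (B) > 940 (A)
Second-price: F pays D's bid of $967.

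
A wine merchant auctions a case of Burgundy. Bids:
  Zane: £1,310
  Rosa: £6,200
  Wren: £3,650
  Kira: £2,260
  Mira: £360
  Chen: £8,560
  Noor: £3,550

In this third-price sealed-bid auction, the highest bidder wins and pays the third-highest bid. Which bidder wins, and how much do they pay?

Chen pays £3,650

Bids ranked: 8,560 (Chen) > 6,200 (Rosa) > 3,650 (Wren) > 3,550 (Noor) > 2,260 (Kira) > 1,310 (Zane) > …
Chen wins; payment is bid #3 in the ranking = £3,650.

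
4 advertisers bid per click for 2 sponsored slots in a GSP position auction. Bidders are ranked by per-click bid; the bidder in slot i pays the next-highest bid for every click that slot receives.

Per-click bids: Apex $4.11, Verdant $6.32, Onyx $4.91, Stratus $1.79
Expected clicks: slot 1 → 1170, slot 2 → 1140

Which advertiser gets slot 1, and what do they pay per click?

Ranked by bid: $6.32 (Verdant) > $4.91 (Onyx) > $4.11 (Apex) > …
Slot 1 goes to the first-ranked bidder, Verdant, who pays the next bid down: $4.91/click.

Verdant; $4.91 per click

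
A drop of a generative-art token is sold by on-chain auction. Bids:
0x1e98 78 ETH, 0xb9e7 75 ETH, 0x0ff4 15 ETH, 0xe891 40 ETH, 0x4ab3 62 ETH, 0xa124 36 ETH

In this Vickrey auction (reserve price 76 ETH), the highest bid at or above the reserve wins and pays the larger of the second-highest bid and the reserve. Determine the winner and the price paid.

Bids in order: 78 (0x1e98) > 75 (0xb9e7) > 62 (0x4ab3) > 40 (0xe891) > 36 (0xa124) > 15 (0x0ff4)
Highest eligible bid: 0x1e98 at 78 ETH.
max(second-highest 75 ETH, reserve 76 ETH) = 76 ETH.

0x1e98 pays 76 ETH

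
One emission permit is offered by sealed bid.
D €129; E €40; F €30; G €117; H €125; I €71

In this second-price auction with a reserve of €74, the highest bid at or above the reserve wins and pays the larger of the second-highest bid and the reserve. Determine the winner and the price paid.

D pays €125

Rule: the highest bid at or above the reserve wins and pays the larger of the second-highest bid and the reserve.
Bids ranked: 129 (D) > 125 (H) > 117 (G) > 71 (I) > 40 (E) > 30 (F)
Highest eligible bid: D at €129.
max(second-highest €125, reserve €74) = €125; the reserve does not bind.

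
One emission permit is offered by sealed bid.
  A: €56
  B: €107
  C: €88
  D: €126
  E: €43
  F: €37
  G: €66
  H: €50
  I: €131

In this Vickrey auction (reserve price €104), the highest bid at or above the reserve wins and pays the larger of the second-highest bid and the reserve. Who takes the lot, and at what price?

Sorting bids: 131 (I) > 126 (D) > 107 (B) > 88 (C) > 66 (G) > 56 (A) > …
Highest eligible bid: I at €131.
Second-highest bid €126 exceeds the reserve €104 → payment €126.

I pays €126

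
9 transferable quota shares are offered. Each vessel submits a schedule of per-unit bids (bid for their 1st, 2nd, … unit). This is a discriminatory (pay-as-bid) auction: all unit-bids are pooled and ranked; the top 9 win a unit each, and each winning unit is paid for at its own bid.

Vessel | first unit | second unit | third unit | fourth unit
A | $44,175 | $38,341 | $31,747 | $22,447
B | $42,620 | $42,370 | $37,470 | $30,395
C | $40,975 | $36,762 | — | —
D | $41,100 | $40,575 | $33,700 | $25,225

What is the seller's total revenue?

Total revenue: $364,388

Merging the schedules and taking the best 9: 44,175 (A-1), 42,620 (B-1), 42,370 (B-2), 41,100 (D-1), 40,975 (C-1), 40,575 (D-2), 38,341 (A-2), 37,470 (B-3), 36,762 (C-2)
Next rejected bid: $33,700 (not a price — pay-as-bid).
Each winning unit pays its own bid.
Revenue = 44,175 + 42,620 + 42,370 + 41,100 + 40,975 + 40,575 + 38,341 + 37,470 + 36,762 = $364,388.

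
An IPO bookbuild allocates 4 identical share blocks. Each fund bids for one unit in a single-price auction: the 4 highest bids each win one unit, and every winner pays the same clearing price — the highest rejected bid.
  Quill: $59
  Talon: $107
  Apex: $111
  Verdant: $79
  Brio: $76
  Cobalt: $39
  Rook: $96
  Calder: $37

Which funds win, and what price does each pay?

Apex, Talon, Rook, Verdant; each pays $76

Bids ranked high→low: 111 (Apex), 107 (Talon), 96 (Rook), 79 (Verdant), 76 (Brio), 59 (Quill), …
The 4 highest are Apex, Talon, Rook, Verdant.
First losing bid is Brio's $76, which sets the uniform price.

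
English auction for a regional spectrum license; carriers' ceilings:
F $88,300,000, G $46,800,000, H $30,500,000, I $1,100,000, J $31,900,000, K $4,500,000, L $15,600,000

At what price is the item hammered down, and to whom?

F wins at $46,800,000

Open ascending-bid auction: the price rises until one bidder remains; the winner pays the price at which the last rival dropped out.
Sorting limits: 88,300,000 (F) > 46,800,000 (G) > 31,900,000 (J) > 30,500,000 (H) > 15,600,000 (L) > 4,500,000 (K) > …
G is the last rival to drop out, at $46,800,000; F remains and wins at that price.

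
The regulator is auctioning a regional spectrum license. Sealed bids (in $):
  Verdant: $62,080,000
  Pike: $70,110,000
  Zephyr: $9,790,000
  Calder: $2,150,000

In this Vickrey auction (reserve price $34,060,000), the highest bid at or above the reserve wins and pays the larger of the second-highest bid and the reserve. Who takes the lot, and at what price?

Pike pays $62,080,000

Bids ranked: 70,110,000 (Pike) > 62,080,000 (Verdant) > 9,790,000 (Zephyr) > 2,150,000 (Calder)
Highest eligible bid: Pike at $70,110,000.
max(second-highest $62,080,000, reserve $34,060,000) = $62,080,000; the reserve does not bind.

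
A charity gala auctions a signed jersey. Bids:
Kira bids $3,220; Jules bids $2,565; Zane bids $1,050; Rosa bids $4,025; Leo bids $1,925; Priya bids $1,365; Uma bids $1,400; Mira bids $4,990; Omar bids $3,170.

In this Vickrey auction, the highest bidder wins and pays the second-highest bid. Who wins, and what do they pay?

Vickrey auction: the highest bidder wins and pays the second-highest bid.
Bids ranked: 4,990 (Mira) > 4,025 (Rosa) > 3,220 (Kira) > 3,170 (Omar) > 2,565 (Jules) > 1,925 (Leo) > …
Second-price: Mira pays Rosa's bid of $4,025.

Mira pays $4,025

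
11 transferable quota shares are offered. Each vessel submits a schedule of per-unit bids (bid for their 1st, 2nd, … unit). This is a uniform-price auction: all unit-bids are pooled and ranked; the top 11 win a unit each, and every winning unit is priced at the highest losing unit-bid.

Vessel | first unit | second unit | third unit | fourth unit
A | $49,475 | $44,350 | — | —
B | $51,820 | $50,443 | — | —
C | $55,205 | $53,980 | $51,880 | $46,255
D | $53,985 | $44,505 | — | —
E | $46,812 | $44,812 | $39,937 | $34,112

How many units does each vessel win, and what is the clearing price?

Pooled unit-bids ranked (top 11): 55,205 (C-1), 53,985 (D-1), 53,980 (C-2), 51,880 (C-3), 51,820 (B-1), 50,443 (B-2), 49,475 (A-1), 46,812 (E-1), 46,255 (C-4), 44,812 (E-2), 44,505 (D-2)
First bid not allocated: $44,350.
Allocation: A 1, B 2, C 4, D 2, E 2.

A 1, B 2, C 4, D 2, E 2; clearing price $44,350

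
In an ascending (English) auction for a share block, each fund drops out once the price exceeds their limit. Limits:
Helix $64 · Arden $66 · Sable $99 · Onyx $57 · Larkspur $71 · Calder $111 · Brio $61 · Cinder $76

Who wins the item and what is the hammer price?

Limits in order: 111 (Calder) > 99 (Sable) > 76 (Cinder) > 71 (Larkspur) > 66 (Arden) > 64 (Helix) > …
Bidding ends when Sable exits at $99; Calder takes it.

Calder wins at $99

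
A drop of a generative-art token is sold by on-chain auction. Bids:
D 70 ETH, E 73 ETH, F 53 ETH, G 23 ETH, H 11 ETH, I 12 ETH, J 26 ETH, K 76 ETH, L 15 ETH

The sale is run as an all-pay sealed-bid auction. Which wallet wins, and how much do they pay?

K pays 76 ETH

Sorting bids: 76 (K) > 73 (E) > 70 (D) > 53 (F) > 26 (J) > 23 (G) > …
K is highest and takes the item; every bidder forfeits their bid.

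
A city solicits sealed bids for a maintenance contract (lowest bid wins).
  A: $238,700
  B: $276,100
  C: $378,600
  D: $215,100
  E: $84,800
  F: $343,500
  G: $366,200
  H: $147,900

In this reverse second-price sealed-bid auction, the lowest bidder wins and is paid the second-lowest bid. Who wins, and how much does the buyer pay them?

Rule: the lowest bidder wins and is paid the second-lowest bid.
Bids ranked: 84,800 (E) < 147,900 (H) < 215,100 (D) < 238,700 (A) < 276,100 (B) < 343,500 (F) < …
E wins with the lowest bid; price is set by the runner-up at $147,900.

E is paid $147,900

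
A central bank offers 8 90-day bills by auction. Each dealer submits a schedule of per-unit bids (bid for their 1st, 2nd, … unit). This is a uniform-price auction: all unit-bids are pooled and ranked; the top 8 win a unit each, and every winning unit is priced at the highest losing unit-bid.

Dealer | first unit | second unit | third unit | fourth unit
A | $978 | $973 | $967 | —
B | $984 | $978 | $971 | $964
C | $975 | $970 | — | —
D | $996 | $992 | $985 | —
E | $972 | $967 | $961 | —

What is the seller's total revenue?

Total revenue: $7,776

All unit-bids, highest first — top 8: 996 (D-1), 992 (D-2), 985 (D-3), 984 (B-1), 978 (A-1), 978 (B-2), 975 (C-1), 973 (A-2)
Highest rejected unit-bid = $972.
Allocation: A 2, B 2, C 1, D 3. Every unit priced at $972.
Revenue = 8 × 972 = $7,776.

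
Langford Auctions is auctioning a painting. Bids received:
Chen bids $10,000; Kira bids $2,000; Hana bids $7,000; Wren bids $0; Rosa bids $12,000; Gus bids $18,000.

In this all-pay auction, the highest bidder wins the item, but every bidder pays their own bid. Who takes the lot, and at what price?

Gus pays $18,000

Rule: the highest bidder wins the item, but every bidder pays their own bid.
Bids in order: 18,000 (Gus) > 12,000 (Rosa) > 10,000 (Chen) > 7,000 (Hana) > 2,000 (Kira) > 0 (Wren)
Gus is highest and takes the item; every bidder forfeits their bid.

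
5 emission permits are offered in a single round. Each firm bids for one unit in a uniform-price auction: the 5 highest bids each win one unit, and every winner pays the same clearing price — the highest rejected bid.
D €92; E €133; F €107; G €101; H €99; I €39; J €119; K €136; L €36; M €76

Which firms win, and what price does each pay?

K, E, J, F, G; each pays €99

Sorting: 136 (K), 133 (E), 119 (J), 107 (F), 101 (G), 99 (H), 92 (D), …
Top 5: K, E, J, F, G.
First losing bid is H's €99, which sets the uniform price.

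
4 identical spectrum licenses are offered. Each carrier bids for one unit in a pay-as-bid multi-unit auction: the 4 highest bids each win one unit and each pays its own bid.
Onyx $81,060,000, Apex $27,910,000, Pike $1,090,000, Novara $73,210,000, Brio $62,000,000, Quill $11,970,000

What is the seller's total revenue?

Bids ranked high→low: 81,060,000 (Onyx), 73,210,000 (Novara), 62,000,000 (Brio), 27,910,000 (Apex), 11,970,000 (Quill), 1,090,000 (Pike)
Winners (4 units): Onyx, Novara, Brio, Apex.
Total revenue = 81,060,000 + 73,210,000 + 62,000,000 + 27,910,000 = $244,180,000.

Total revenue: $244,180,000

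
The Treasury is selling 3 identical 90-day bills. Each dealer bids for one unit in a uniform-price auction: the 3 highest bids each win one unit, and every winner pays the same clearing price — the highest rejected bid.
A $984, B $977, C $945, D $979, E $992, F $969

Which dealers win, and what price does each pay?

E, A, D; each pays $977

Sorting: 992 (E), 984 (A), 979 (D), 977 (B), 969 (F), …
The 3 highest are E, A, D.
Highest unsuccessful bid: $977 → clearing price.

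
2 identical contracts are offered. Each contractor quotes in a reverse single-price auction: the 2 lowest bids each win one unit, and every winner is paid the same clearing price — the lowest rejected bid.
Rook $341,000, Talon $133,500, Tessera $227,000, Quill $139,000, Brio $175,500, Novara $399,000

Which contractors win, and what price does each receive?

Sorting: 133,500 (Talon), 139,000 (Quill), 175,500 (Brio), 227,000 (Tessera), …
The 2 lowest are Talon, Quill.
Clearing price = lowest rejected bid = $175,500.

Talon, Quill; each is paid $175,500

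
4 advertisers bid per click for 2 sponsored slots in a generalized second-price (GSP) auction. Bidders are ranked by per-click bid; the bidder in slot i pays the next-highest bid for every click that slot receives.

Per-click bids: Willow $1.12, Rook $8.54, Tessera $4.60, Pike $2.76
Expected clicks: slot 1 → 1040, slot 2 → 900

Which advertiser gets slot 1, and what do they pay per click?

Rook; $4.60 per click

Per-click bids in order: $8.54 (Rook) > $4.60 (Tessera) > $2.76 (Pike) > …
Slot 1 goes to the first-ranked bidder, Rook, who pays the next bid down: $4.60/click.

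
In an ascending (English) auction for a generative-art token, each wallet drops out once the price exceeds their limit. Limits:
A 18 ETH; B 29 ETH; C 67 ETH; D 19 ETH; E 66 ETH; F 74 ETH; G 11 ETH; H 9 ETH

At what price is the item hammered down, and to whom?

Rule: the price rises until one bidder remains; the winner pays the price at which the last rival dropped out.
Sorting limits: 74 (F) > 67 (C) > 66 (E) > 29 (B) > 19 (D) > 18 (A) > …
Bidding ends when C exits at 67 ETH; F takes it.

F wins at 67 ETH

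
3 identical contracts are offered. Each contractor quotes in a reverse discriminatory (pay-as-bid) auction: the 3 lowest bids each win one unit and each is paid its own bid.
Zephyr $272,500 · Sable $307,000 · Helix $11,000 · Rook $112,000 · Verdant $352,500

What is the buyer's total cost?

Sorting: 11,000 (Helix), 112,000 (Rook), 272,500 (Zephyr), 307,000 (Sable), 352,500 (Verdant)
Winners (3 units): Helix, Rook, Zephyr.
Total cost = 11,000 + 112,000 + 272,500 = $395,500.

Total cost: $395,500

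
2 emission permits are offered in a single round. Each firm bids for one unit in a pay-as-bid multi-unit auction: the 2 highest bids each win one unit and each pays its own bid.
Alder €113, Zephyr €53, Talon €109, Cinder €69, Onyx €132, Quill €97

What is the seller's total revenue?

Total revenue: €245

Ordering the bids: 132 (Onyx), 113 (Alder), 109 (Talon), 97 (Quill), …
The 2 highest are Onyx, Alder.
Total revenue = 132 + 113 = €245.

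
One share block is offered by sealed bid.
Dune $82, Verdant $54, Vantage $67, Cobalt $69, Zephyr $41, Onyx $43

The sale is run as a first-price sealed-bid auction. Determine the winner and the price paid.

Dune pays $82

Bids in order: 82 (Dune) > 69 (Cobalt) > 67 (Vantage) > 54 (Verdant) > 43 (Onyx) > 41 (Zephyr)
Dune has the highest bid and pays exactly that: $82.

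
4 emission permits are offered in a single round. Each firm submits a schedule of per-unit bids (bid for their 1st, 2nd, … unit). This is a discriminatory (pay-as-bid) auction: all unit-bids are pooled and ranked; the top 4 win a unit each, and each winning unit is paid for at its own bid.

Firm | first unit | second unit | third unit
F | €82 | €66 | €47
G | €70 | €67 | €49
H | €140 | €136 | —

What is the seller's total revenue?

All unit-bids, highest first — top 4: 140 (H-1), 136 (H-2), 82 (F-1), 70 (G-1)
Next rejected bid: €67 (not a price — pay-as-bid).
Each winning unit pays its own bid.
Revenue = 140 + 136 + 82 + 70 = €428.

Total revenue: €428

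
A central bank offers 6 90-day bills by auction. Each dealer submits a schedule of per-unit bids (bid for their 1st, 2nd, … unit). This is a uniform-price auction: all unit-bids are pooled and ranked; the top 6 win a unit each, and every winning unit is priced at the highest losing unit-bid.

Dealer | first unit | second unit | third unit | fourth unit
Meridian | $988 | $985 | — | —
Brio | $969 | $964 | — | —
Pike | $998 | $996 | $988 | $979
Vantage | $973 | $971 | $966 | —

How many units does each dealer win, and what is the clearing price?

Pooled unit-bids ranked (top 6): 998 (Pike-1), 996 (Pike-2), 988 (Meridian-1), 988 (Pike-3), 985 (Meridian-2), 979 (Pike-4)
The (k+1)-th unit-bid is $973.
Allocation: Meridian 2, Pike 4.

Meridian 2, Pike 4; clearing price $973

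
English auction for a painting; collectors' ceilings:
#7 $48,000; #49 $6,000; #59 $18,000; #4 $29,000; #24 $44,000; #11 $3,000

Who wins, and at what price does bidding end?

Ascending (English) auction: the price rises until one bidder remains; the winner pays the price at which the last rival dropped out.
Sorting limits: 48,000 (#7) > 44,000 (#24) > 29,000 (#4) > 18,000 (#59) > 6,000 (#49) > 3,000 (#11)
Bidding ends when #24 exits at $44,000; #7 takes it.

#7 wins at $44,000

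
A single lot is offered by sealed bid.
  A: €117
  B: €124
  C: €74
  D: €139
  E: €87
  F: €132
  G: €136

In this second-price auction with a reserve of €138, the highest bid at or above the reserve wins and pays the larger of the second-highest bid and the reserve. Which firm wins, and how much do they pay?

Bids ranked: 139 (D) > 136 (G) > 132 (F) > 124 (B) > 117 (A) > 87 (E) > …
Highest eligible bid: D at €139.
max(second-highest €136, reserve €138) = €138.

D pays €138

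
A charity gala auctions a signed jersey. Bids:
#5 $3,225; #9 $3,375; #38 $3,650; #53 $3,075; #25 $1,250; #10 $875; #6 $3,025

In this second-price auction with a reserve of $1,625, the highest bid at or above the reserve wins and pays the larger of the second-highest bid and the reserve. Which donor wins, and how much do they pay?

Second-price auction with a reserve of $1,625: the highest bid at or above the reserve wins and pays the larger of the second-highest bid and the reserve.
Bids in order: 3,650 (#38) > 3,375 (#9) > 3,225 (#5) > 3,075 (#53) > 3,025 (#6) > 1,250 (#25) > …
#38 has the top bid at or above the reserve ($3,650).
Second-highest bid $3,375 exceeds the reserve $1,625 → payment $3,375.

#38 pays $3,375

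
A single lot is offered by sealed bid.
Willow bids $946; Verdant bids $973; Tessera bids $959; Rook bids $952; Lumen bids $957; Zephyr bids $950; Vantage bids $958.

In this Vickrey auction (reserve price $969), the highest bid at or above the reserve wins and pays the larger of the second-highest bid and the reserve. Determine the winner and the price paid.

Bids ranked: 973 (Verdant) > 959 (Tessera) > 958 (Vantage) > 957 (Lumen) > 952 (Rook) > 950 (Zephyr) > …
Verdant has the top bid at or above the reserve ($973).
Second-highest bid $959 is below the reserve $969, so the reserve binds → payment $969.

Verdant pays $969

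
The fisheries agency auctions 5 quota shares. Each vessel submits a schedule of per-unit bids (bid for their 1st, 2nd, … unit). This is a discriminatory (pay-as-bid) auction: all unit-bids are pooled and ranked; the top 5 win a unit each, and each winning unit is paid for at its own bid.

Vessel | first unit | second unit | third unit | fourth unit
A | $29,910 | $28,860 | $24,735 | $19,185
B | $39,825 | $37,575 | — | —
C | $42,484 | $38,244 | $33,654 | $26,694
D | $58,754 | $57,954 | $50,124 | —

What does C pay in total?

All unit-bids, highest first — top 5: 58,754 (D-1), 57,954 (D-2), 50,124 (D-3), 42,484 (C-1), 39,825 (B-1)
Next rejected bid: $38,244 (not a price — pay-as-bid).
C's winning unit-bids: 42,484 = $42,484.

C pays $42,484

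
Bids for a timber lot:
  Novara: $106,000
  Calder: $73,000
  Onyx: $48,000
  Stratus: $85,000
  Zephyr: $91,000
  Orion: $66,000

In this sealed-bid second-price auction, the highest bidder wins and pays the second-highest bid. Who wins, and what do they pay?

Novara pays $91,000

Bids ranked: 106,000 (Novara) > 91,000 (Zephyr) > 85,000 (Stratus) > 73,000 (Calder) > 66,000 (Orion) > 48,000 (Onyx)
Second-price: Novara pays Zephyr's bid of $91,000.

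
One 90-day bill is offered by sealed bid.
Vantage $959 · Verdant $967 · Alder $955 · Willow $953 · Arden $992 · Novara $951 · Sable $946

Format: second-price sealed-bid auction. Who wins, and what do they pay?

Second-price sealed-bid auction: the highest bidder wins and pays the second-highest bid.
Bids ranked: 992 (Arden) > 967 (Verdant) > 959 (Vantage) > 955 (Alder) > 953 (Willow) > 951 (Novara) > …
Arden is highest; pays the second-highest bid, $967.

Arden pays $967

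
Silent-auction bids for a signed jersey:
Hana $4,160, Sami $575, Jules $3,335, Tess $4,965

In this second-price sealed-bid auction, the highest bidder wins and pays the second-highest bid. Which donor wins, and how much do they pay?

Rule: the highest bidder wins and pays the second-highest bid.
Bids in order: 4,965 (Tess) > 4,160 (Hana) > 3,335 (Jules) > 575 (Sami)
Tess is highest; pays the second-highest bid, $4,160.

Tess pays $4,160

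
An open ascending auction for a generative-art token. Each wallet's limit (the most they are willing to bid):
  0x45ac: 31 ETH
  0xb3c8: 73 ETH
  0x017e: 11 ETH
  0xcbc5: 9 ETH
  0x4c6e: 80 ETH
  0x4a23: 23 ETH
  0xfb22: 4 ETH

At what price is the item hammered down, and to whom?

0x4c6e wins at 73 ETH

Open ascending-bid auction: the price rises until one bidder remains; the winner pays the price at which the last rival dropped out.
Sorting limits: 80 (0x4c6e) > 73 (0xb3c8) > 31 (0x45ac) > 23 (0x4a23) > 11 (0x017e) > 9 (0xcbc5) > …
Once the price passes 73 ETH, only 0x4c6e is left; the hammer falls at 0xb3c8's limit of 73 ETH.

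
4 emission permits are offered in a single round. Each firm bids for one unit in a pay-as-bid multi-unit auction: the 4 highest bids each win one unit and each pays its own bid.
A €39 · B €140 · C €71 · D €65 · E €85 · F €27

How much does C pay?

Bids ranked high→low: 140 (B), 85 (E), 71 (C), 65 (D), 39 (A), 27 (F)
The 4 highest are B, E, C, D.
C wins → own bid €71.

C pays €71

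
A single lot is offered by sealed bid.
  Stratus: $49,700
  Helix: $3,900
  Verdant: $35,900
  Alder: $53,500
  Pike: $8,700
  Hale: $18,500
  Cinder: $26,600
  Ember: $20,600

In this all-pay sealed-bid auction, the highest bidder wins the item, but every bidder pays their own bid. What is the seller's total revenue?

Total revenue: $217,400

Bids in order: 53,500 (Alder) > 49,700 (Stratus) > 35,900 (Verdant) > 26,600 (Cinder) > 20,600 (Ember) > 18,500 (Hale) > …
Every bidder forfeits their bid regardless of winning.
Revenue = 49,700 + 3,900 + 35,900 + 53,500 + 8,700 + 18,500 + 26,600 + 20,600 = $217,400.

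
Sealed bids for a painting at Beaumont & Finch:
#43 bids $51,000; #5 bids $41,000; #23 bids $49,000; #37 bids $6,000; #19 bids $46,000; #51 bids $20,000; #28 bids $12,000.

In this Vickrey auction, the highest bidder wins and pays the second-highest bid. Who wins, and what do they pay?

#43 pays $49,000

Bids ranked: 51,000 (#43) > 49,000 (#23) > 46,000 (#19) > 41,000 (#5) > 20,000 (#51) > 12,000 (#28) > …
#43 wins with the highest bid; price is set by the runner-up at $49,000.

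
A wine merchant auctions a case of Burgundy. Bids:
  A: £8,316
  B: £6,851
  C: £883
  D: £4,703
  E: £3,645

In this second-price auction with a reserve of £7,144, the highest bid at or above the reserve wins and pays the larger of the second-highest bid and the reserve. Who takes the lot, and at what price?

Bids ranked: 8,316 (A) > 6,851 (B) > 4,703 (D) > 3,645 (E) > 883 (C)
A has the top bid at or above the reserve (£8,316).
Second-highest bid £6,851 is below the reserve £7,144, so the reserve binds → payment £7,144.

A pays £7,144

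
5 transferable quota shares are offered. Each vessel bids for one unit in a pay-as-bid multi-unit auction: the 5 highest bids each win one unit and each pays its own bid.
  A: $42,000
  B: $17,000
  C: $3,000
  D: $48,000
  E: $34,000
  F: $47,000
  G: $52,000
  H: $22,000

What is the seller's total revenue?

Sorting: 52,000 (G), 48,000 (D), 47,000 (F), 42,000 (A), 34,000 (E), 22,000 (H), 17,000 (B), …
Top 5: G, D, F, A, E.
Total revenue = 52,000 + 48,000 + 47,000 + 42,000 + 34,000 = $223,000.

Total revenue: $223,000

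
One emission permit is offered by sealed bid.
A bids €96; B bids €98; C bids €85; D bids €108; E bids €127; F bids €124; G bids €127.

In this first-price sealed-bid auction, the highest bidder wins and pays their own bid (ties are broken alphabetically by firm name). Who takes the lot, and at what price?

E pays €127

Bids ranked: 127 (E) > 127 (G) > 124 (F) > 108 (D) > 98 (B) > 96 (A) > …
Tie at €127 → E wins by tie-break.
E is highest → pays own bid, €127.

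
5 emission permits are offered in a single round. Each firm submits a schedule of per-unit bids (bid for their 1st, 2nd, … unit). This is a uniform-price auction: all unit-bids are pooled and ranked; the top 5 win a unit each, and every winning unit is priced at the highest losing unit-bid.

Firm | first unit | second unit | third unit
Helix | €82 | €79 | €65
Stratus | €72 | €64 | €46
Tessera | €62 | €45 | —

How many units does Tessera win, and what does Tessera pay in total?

Tessera: 0 units, pays €0

Pooled unit-bids ranked (top 5): 82 (Helix-1), 79 (Helix-2), 72 (Stratus-1), 65 (Helix-3), 64 (Stratus-2)
The (k+1)-th unit-bid is €62.
Tessera wins 0 unit(s) at €62 each.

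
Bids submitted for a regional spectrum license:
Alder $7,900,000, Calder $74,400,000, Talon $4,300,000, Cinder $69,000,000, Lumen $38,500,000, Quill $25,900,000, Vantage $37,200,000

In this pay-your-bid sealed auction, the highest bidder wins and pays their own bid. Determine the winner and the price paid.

Calder pays $74,400,000

Bids in order: 74,400,000 (Calder) > 69,000,000 (Cinder) > 38,500,000 (Lumen) > 37,200,000 (Vantage) > 25,900,000 (Quill) > 7,900,000 (Alder) > …
Calder is highest → pays own bid, $74,400,000.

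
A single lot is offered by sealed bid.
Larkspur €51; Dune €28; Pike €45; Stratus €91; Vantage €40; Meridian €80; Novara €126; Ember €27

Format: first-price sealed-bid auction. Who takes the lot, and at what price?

Bids in order: 126 (Novara) > 91 (Stratus) > 80 (Meridian) > 51 (Larkspur) > 45 (Pike) > 40 (Vantage) > …
Novara has the highest bid and pays exactly that: €126.

Novara pays €126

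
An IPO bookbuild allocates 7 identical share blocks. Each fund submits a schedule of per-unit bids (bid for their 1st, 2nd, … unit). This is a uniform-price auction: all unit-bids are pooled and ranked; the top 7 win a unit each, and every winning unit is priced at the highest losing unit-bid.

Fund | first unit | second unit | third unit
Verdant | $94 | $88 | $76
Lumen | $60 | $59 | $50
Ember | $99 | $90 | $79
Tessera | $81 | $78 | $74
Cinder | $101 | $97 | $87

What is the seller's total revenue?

Merging the schedules and taking the best 7: 101 (Cinder-1), 99 (Ember-1), 97 (Cinder-2), 94 (Verdant-1), 90 (Ember-2), 88 (Verdant-2), 87 (Cinder-3)
Highest rejected unit-bid = $81.
Allocation: Cinder 3, Ember 2, Verdant 2. Every unit priced at $81.
Revenue = 7 × 81 = $567.

Total revenue: $567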